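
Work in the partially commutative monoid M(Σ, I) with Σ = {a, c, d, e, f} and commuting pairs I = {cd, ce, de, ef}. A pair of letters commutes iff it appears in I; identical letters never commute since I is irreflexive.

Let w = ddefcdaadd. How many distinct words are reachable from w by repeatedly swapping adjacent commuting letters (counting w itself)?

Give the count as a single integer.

12

#0=d has no predecessor
#1=d depends on [0:d]
#2=e has no predecessor
#3=f depends on [1:d]
#4=c depends on [3:f]
#5=d depends on [3:f]
#6=a depends on [2:e, 4:c, 5:d]
#7=a depends on [6:a]
#8=d depends on [7:a]
#9=d depends on [8:d]
sources: [0:d, 2:e]
N(rest) = Σ N(rest − s) over sources s of rest; N(one piece) = 1:
  size 1 → [9]=1
  size 2 → [8,9]=1
  size 3 → [7,8,9]=1
  size 4 → [6,7,8,9]=1
  size 5 → [2,6,7,8,9]=1  [4,6,7,8,9]=1  [5,6,7,8,9]=1
  size 6 → [2,4,6,7,8,9]=2  [2,5,6,7,8,9]=2  [4,5,6,7,8,9]=2
  size 7 → [2,4,5,6,7,8,9]=6  [3,4,5,6,7,8,9]=2
  size 8 → [1,3,4,5,6,7,8,9]=2  [2,3,4,5,6,7,8,9]=8
  first=0(d) contributes 10
  first=2(e) contributes 2
|[w]| = 12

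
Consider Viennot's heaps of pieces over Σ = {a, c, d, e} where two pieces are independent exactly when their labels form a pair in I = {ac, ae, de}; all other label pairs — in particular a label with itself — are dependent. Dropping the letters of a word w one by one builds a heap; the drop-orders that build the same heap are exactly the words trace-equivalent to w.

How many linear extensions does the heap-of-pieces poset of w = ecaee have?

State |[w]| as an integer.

5

#0=e has no predecessor
#1=c depends on [0:e]
#2=a has no predecessor
#3=e depends on [1:c]
#4=e depends on [3:e]
sources: [0:e, 2:a]
N(rest) = Σ N(rest − s) over sources s of rest; N(one piece) = 1:
  size 1 → [2]=1  [4]=1
  size 2 → [2,4]=2  [3,4]=1
  size 3 → [1,3,4]=1  [2,3,4]=3
  first=0(e) contributes 4
  first=2(a) contributes 1
|[w]| = 5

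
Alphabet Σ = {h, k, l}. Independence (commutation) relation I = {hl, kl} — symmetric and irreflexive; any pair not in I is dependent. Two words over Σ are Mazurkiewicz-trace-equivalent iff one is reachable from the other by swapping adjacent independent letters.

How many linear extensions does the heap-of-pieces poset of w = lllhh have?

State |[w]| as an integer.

10

piece 0:l — minimal
piece 1:l rests on {0:l}
piece 2:l rests on {1:l}
piece 3:h — minimal
piece 4:h rests on {3:h}
minimal pieces: {0:l, 3:h}
ways to finish when only these pieces remain (= sum over removing one remaining piece with nothing left below it):
  1 left: {2}→1  {4}→1
  2 left: {1,2}→1  {2,4}→2  {3,4}→1
  3 left: {0,1,2}→1  {1,2,4}→3  {2,3,4}→3
  placing 0:l first → 6 extensions
  placing 3:h first → 4 extensions
total linear extensions = 10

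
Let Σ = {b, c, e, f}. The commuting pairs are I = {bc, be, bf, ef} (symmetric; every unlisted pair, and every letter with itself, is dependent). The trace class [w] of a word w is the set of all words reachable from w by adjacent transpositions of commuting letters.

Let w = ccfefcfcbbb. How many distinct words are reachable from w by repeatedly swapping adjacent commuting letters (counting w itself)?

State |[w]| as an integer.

#0=c has no predecessor
#1=c depends on [0:c]
#2=f depends on [1:c]
#3=e depends on [1:c]
#4=f depends on [2:f]
#5=c depends on [3:e, 4:f]
#6=f depends on [5:c]
#7=c depends on [6:f]
#8=b has no predecessor
#9=b depends on [8:b]
#10=b depends on [9:b]
sources: [0:c, 8:b]
N(rest) = Σ N(rest − s) over sources s of rest; N(one piece) = 1:
  size 1 → [7]=1  [10]=1
  size 2 → [6,7]=1  [7,10]=2  [9,10]=1
  size 3 → [5,6,7]=1  [6,7,10]=3  [7,9,10]=3  [8,9,10]=1
  size 4 → [3,5,6,7]=1  [4,5,6,7]=1  [5,6,7,10]=4  [6,7,9,10]=6  [7,8,9,10]=4
  size 5 → [2,4,5,6,7]=1  [3,4,5,6,7]=2  [3,5,6,7,10]=5  [4,5,6,7,10]=5  [5,6,7,9,10]=10  [6,7,8,9,10]=10
  size 6 → [2,3,4,5,6,7]=3  [2,4,5,6,7,10]=6  [3,4,5,6,7,10]=12  [3,5,6,7,9,10]=15  [4,5,6,7,9,10]=15  [5,6,7,8,9,10]=20
  size 7 → [1,2,3,4,5,6,7]=3  [2,3,4,5,6,7,10]=21  [2,4,5,6,7,9,10]=21  [3,4,5,6,7,9,10]=42  [3,5,6,7,8,9,10]=35  [4,5,6,7,8,9,10]=35
  size 8 → [0,1,2,3,4,5,6,7]=3  [1,2,3,4,5,6,7,10]=24  [2,3,4,5,6,7,9,10]=84  [2,4,5,6,7,8,9,10]=56  [3,4,5,6,7,8,9,10]=112
  size 9 → [0,1,2,3,4,5,6,7,10]=27  [1,2,3,4,5,6,7,9,10]=108  [2,3,4,5,6,7,8,9,10]=252
  first=0(c) contributes 360
  first=8(b) contributes 135
|[w]| = 495

495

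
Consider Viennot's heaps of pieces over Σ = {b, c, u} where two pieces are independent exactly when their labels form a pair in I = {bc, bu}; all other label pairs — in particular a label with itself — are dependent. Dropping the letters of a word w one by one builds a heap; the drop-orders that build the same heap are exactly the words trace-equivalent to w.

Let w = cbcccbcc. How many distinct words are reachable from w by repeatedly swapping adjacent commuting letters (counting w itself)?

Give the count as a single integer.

28

drop 0:c onto floor
drop 1:b onto floor
drop 2:c onto {0:c}
drop 3:c onto {2:c}
drop 4:c onto {3:c}
drop 5:b onto {1:b}
drop 6:c onto {4:c}
drop 7:c onto {6:c}
ground layer = {0:c, 1:b}
drop-orders for the pieces not yet dropped (sum over which currently-grounded one goes next):
  1 to go: {5} 1  {7} 1
  2 to go: {1,5} 1  {5,7} 2  {6,7} 1
  3 to go: {1,5,7} 3  {4,6,7} 1  {5,6,7} 3
  4 to go: {1,5,6,7} 6  {3,4,6,7} 1  {4,5,6,7} 4
  5 to go: {1,4,5,6,7} 10  {2,3,4,6,7} 1  {3,4,5,6,7} 5
  6 to go: {0,2,3,4,6,7} 1  {1,3,4,5,6,7} 15  {2,3,4,5,6,7} 6
  if 0:c drops first: 21 orders
  if 1:b drops first: 7 orders
heap linearizations: 28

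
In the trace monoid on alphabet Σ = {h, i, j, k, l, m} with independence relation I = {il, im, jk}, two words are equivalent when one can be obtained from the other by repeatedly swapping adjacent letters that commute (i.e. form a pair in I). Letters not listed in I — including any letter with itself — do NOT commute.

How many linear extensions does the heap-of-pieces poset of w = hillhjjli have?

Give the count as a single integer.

piece 0:h — minimal
piece 1:i rests on {0:h}
piece 2:l rests on {0:h}
piece 3:l rests on {2:l}
piece 4:h rests on {1:i, 3:l}
piece 5:j rests on {4:h}
piece 6:j rests on {5:j}
piece 7:l rests on {6:j}
piece 8:i rests on {6:j}
minimal pieces: {0:h}
ways to finish when only these pieces remain (= sum over removing one remaining piece with nothing left below it):
  1 left: {7}→1  {8}→1
  2 left: {7,8}→2
  3 left: {6,7,8}→2
  4 left: {5,6,7,8}→2
  5 left: {4,5,6,7,8}→2
  6 left: {1,4,5,6,7,8}→2  {3,4,5,6,7,8}→2
  7 left: {1,3,4,5,6,7,8}→4  {2,3,4,5,6,7,8}→2
  placing 0:h first → 6 extensions

6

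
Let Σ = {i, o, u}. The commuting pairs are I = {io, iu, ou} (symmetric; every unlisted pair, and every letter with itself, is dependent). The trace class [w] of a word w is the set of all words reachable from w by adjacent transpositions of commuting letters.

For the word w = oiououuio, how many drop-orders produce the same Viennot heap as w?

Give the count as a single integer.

1260

#0=o has no predecessor
#1=i has no predecessor
#2=o depends on [0:o]
#3=u has no predecessor
#4=o depends on [2:o]
#5=u depends on [3:u]
#6=u depends on [5:u]
#7=i depends on [1:i]
#8=o depends on [4:o]
sources: [0:o, 1:i, 3:u]
N(rest) = Σ N(rest − s) over sources s of rest; N(one piece) = 1:
  size 1 → [6]=1  [7]=1  [8]=1
  size 2 → [1,7]=1  [4,8]=1  [5,6]=1  [6,7]=2  [6,8]=2  [7,8]=2
  size 3 → [1,6,7]=3  [1,7,8]=3  [2,4,8]=1  [3,5,6]=1  [4,6,8]=3  [4,7,8]=3  [5,6,7]=3  [5,6,8]=3  [6,7,8]=6
  size 4 → [0,2,4,8]=1  [1,4,7,8]=6  [1,5,6,7]=6  [1,6,7,8]=12  [2,4,6,8]=4  [2,4,7,8]=4  [3,5,6,7]=4  [3,5,6,8]=4  [4,5,6,8]=6  [4,6,7,8]=12  [5,6,7,8]=12
  size 5 → [0,2,4,6,8]=5  [0,2,4,7,8]=5  [1,2,4,7,8]=10  [1,3,5,6,7]=10  [1,4,6,7,8]=30  [1,5,6,7,8]=30  [2,4,5,6,8]=10  [2,4,6,7,8]=20  [3,4,5,6,8]=10  [3,5,6,7,8]=20  [4,5,6,7,8]=30
  size 6 → [0,1,2,4,7,8]=15  [0,2,4,5,6,8]=15  [0,2,4,6,7,8]=30  [1,2,4,6,7,8]=60  [1,3,5,6,7,8]=60  [1,4,5,6,7,8]=90  [2,3,4,5,6,8]=20  [2,4,5,6,7,8]=60  [3,4,5,6,7,8]=60
  size 7 → [0,1,2,4,6,7,8]=105  [0,2,3,4,5,6,8]=35  [0,2,4,5,6,7,8]=105  [1,2,4,5,6,7,8]=210  [1,3,4,5,6,7,8]=210  [2,3,4,5,6,7,8]=140
  first=0(o) contributes 560
  first=1(i) contributes 280
  first=3(u) contributes 420
|[w]| = 1260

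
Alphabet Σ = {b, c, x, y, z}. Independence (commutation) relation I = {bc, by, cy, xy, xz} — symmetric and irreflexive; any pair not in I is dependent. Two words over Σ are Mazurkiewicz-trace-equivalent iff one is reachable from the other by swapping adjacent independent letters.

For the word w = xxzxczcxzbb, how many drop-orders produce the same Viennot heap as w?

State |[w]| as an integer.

8

drop 0:x onto floor
drop 1:x onto {0:x}
drop 2:z onto floor
drop 3:x onto {1:x}
drop 4:c onto {2:z, 3:x}
drop 5:z onto {4:c}
drop 6:c onto {5:z}
drop 7:x onto {6:c}
drop 8:z onto {6:c}
drop 9:b onto {7:x, 8:z}
drop 10:b onto {9:b}
ground layer = {0:x, 2:z}
drop-orders for the pieces not yet dropped (sum over which currently-grounded one goes next):
  1 to go: {10} 1
  2 to go: {9,10} 1
  3 to go: {7,9,10} 1  {8,9,10} 1
  4 to go: {7,8,9,10} 2
  5 to go: {6,7,8,9,10} 2
  6 to go: {5,6,7,8,9,10} 2
  7 to go: {4,5,6,7,8,9,10} 2
  8 to go: {2,4,5,6,7,8,9,10} 2  {3,4,5,6,7,8,9,10} 2
  9 to go: {1,3,4,5,6,7,8,9,10} 2  {2,3,4,5,6,7,8,9,10} 4
  if 0:x drops first: 6 orders
  if 2:z drops first: 2 orders
heap linearizations: 8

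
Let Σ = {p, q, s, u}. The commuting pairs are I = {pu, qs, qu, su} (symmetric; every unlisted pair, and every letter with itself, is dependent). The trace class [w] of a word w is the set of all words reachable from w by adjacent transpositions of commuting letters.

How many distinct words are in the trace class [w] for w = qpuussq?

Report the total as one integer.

63

0(q) covers ∅
1(p) covers 0:q
2(u) covers ∅
3(u) covers 2:u
4(s) covers 1:p
5(s) covers 4:s
6(q) covers 1:p
floor of heap: 0:q, 2:u
completions by unplaced set U, small U first (add the entries for U minus each lowest piece of U):
  |U|=1: {3}:1  {5}:1  {6}:1
  |U|=2: {2,3}:1  {3,5}:2  {3,6}:2  {4,5}:1  {5,6}:2
  |U|=3: {2,3,5}:3  {2,3,6}:3  {3,4,5}:3  {3,5,6}:6  {4,5,6}:3
  |U|=4: {1,4,5,6}:3  {2,3,4,5}:6  {2,3,5,6}:12  {3,4,5,6}:12
  |U|=5: {0,1,4,5,6}:3  {1,3,4,5,6}:15  {2,3,4,5,6}:30
  start at 0(q): 45
  start at 2(u): 18
sum over floor = 63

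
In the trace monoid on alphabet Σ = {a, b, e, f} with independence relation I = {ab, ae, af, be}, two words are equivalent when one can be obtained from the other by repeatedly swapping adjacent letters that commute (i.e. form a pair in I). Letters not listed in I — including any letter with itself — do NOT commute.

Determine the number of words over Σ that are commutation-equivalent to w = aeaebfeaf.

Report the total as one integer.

252

piece 0:a — minimal
piece 1:e — minimal
piece 2:a rests on {0:a}
piece 3:e rests on {1:e}
piece 4:b — minimal
piece 5:f rests on {3:e, 4:b}
piece 6:e rests on {5:f}
piece 7:a rests on {2:a}
piece 8:f rests on {6:e}
minimal pieces: {0:a, 1:e, 4:b}
ways to finish when only these pieces remain (= sum over removing one remaining piece with nothing left below it):
  1 left: {7}→1  {8}→1
  2 left: {2,7}→1  {6,8}→1  {7,8}→2
  3 left: {0,2,7}→1  {2,7,8}→3  {5,6,8}→1  {6,7,8}→3
  4 left: {0,2,7,8}→4  {2,6,7,8}→6  {3,5,6,8}→1  {4,5,6,8}→1  {5,6,7,8}→4
  5 left: {0,2,6,7,8}→10  {1,3,5,6,8}→1  {2,5,6,7,8}→10  {3,4,5,6,8}→2  {3,5,6,7,8}→5  {4,5,6,7,8}→5
  6 left: {0,2,5,6,7,8}→20  {1,3,4,5,6,8}→3  {1,3,5,6,7,8}→6  {2,3,5,6,7,8}→15  {2,4,5,6,7,8}→15  {3,4,5,6,7,8}→12
  7 left: {0,2,3,5,6,7,8}→35  {0,2,4,5,6,7,8}→35  {1,2,3,5,6,7,8}→21  {1,3,4,5,6,7,8}→21  {2,3,4,5,6,7,8}→42
  placing 0:a first → 84 extensions
  placing 1:e first → 112 extensions
  placing 4:b first → 56 extensions
total linear extensions = 252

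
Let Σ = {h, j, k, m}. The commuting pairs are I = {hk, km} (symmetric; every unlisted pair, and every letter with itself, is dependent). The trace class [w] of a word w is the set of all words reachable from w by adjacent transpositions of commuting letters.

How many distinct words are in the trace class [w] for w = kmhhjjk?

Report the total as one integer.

4

piece 0:k — minimal
piece 1:m — minimal
piece 2:h rests on {1:m}
piece 3:h rests on {2:h}
piece 4:j rests on {0:k, 3:h}
piece 5:j rests on {4:j}
piece 6:k rests on {5:j}
minimal pieces: {0:k, 1:m}
ways to finish when only these pieces remain (= sum over removing one remaining piece with nothing left below it):
  1 left: {6}→1
  2 left: {5,6}→1
  3 left: {4,5,6}→1
  4 left: {0,4,5,6}→1  {3,4,5,6}→1
  5 left: {0,3,4,5,6}→2  {2,3,4,5,6}→1
  placing 0:k first → 1 extensions
  placing 1:m first → 3 extensions
total linear extensions = 4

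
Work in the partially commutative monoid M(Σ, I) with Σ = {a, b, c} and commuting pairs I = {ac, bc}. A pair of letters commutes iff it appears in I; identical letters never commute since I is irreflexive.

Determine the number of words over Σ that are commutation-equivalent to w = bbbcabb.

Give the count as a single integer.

#0=b has no predecessor
#1=b depends on [0:b]
#2=b depends on [1:b]
#3=c has no predecessor
#4=a depends on [2:b]
#5=b depends on [4:a]
#6=b depends on [5:b]
sources: [0:b, 3:c]
N(rest) = Σ N(rest − s) over sources s of rest; N(one piece) = 1:
  size 1 → [3]=1  [6]=1
  size 2 → [3,6]=2  [5,6]=1
  size 3 → [3,5,6]=3  [4,5,6]=1
  size 4 → [2,4,5,6]=1  [3,4,5,6]=4
  size 5 → [1,2,4,5,6]=1  [2,3,4,5,6]=5
  first=0(b) contributes 6
  first=3(c) contributes 1
|[w]| = 7

7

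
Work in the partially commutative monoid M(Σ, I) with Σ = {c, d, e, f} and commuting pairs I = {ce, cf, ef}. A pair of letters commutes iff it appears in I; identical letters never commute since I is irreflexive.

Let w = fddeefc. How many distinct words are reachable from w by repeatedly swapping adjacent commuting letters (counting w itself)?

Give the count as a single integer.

12

0(f) covers ∅
1(d) covers 0:f
2(d) covers 1:d
3(e) covers 2:d
4(e) covers 3:e
5(f) covers 2:d
6(c) covers 2:d
floor of heap: 0:f
completions by unplaced set U, small U first (add the entries for U minus each lowest piece of U):
  |U|=1: {4}:1  {5}:1  {6}:1
  |U|=2: {3,4}:1  {4,5}:2  {4,6}:2  {5,6}:2
  |U|=3: {3,4,5}:3  {3,4,6}:3  {4,5,6}:6
  |U|=4: {3,4,5,6}:12
  |U|=5: {2,3,4,5,6}:12
  start at 0(f): 12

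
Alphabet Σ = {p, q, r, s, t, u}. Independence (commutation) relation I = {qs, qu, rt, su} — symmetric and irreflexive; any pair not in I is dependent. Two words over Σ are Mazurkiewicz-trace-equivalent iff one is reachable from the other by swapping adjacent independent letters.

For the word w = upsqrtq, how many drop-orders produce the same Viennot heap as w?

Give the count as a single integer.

4

#0=u has no predecessor
#1=p depends on [0:u]
#2=s depends on [1:p]
#3=q depends on [1:p]
#4=r depends on [2:s, 3:q]
#5=t depends on [2:s, 3:q]
#6=q depends on [4:r, 5:t]
sources: [0:u]
N(rest) = Σ N(rest − s) over sources s of rest; N(one piece) = 1:
  size 1 → [6]=1
  size 2 → [4,6]=1  [5,6]=1
  size 3 → [4,5,6]=2
  size 4 → [2,4,5,6]=2  [3,4,5,6]=2
  size 5 → [2,3,4,5,6]=4
  first=0(u) contributes 4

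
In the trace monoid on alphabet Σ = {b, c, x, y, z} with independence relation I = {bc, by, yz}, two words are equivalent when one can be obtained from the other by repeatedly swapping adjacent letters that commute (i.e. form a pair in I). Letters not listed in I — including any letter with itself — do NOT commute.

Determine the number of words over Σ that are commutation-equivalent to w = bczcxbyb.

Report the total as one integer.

6

#0=b has no predecessor
#1=c has no predecessor
#2=z depends on [0:b, 1:c]
#3=c depends on [2:z]
#4=x depends on [3:c]
#5=b depends on [4:x]
#6=y depends on [4:x]
#7=b depends on [5:b]
sources: [0:b, 1:c]
N(rest) = Σ N(rest − s) over sources s of rest; N(one piece) = 1:
  size 1 → [6]=1  [7]=1
  size 2 → [5,7]=1  [6,7]=2
  size 3 → [5,6,7]=3
  size 4 → [4,5,6,7]=3
  size 5 → [3,4,5,6,7]=3
  size 6 → [2,3,4,5,6,7]=3
  first=0(b) contributes 3
  first=1(c) contributes 3
|[w]| = 6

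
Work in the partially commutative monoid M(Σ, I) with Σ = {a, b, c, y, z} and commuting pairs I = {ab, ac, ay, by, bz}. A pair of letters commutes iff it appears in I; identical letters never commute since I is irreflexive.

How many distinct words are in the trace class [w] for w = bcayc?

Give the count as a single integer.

piece 0:b — minimal
piece 1:c rests on {0:b}
piece 2:a — minimal
piece 3:y rests on {1:c}
piece 4:c rests on {3:y}
minimal pieces: {0:b, 2:a}
ways to finish when only these pieces remain (= sum over removing one remaining piece with nothing left below it):
  1 left: {2}→1  {4}→1
  2 left: {2,4}→2  {3,4}→1
  3 left: {1,3,4}→1  {2,3,4}→3
  placing 0:b first → 4 extensions
  placing 2:a first → 1 extensions
total linear extensions = 5

5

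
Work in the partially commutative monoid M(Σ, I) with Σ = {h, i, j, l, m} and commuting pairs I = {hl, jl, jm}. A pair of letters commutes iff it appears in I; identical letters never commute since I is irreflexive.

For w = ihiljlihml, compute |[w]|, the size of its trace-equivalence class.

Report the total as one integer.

3

0(i) covers ∅
1(h) covers 0:i
2(i) covers 1:h
3(l) covers 2:i
4(j) covers 2:i
5(l) covers 3:l
6(i) covers 4:j, 5:l
7(h) covers 6:i
8(m) covers 7:h
9(l) covers 8:m
floor of heap: 0:i
completions by unplaced set U, small U first (add the entries for U minus each lowest piece of U):
  |U|=1: {9}:1
  |U|=2: {8,9}:1
  |U|=3: {7,8,9}:1
  |U|=4: {6,7,8,9}:1
  |U|=5: {4,6,7,8,9}:1  {5,6,7,8,9}:1
  |U|=6: {3,5,6,7,8,9}:1  {4,5,6,7,8,9}:2
  |U|=7: {3,4,5,6,7,8,9}:3
  |U|=8: {2,3,4,5,6,7,8,9}:3
  start at 0(i): 3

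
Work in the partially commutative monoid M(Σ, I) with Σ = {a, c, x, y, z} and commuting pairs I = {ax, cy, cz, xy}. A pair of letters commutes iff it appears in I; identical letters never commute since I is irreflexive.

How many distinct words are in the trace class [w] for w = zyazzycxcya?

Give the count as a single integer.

22

drop 0:z onto floor
drop 1:y onto {0:z}
drop 2:a onto {1:y}
drop 3:z onto {2:a}
drop 4:z onto {3:z}
drop 5:y onto {4:z}
drop 6:c onto {2:a}
drop 7:x onto {4:z, 6:c}
drop 8:c onto {7:x}
drop 9:y onto {5:y}
drop 10:a onto {8:c, 9:y}
ground layer = {0:z}
drop-orders for the pieces not yet dropped (sum over which currently-grounded one goes next):
  1 to go: {10} 1
  2 to go: {8,10} 1  {9,10} 1
  3 to go: {5,9,10} 1  {7,8,10} 1  {8,9,10} 2
  4 to go: {5,8,9,10} 3  {6,7,8,10} 1  {7,8,9,10} 3
  5 to go: {5,7,8,9,10} 6  {6,7,8,9,10} 4
  6 to go: {4,5,7,8,9,10} 6  {5,6,7,8,9,10} 10
  7 to go: {3,4,5,7,8,9,10} 6  {4,5,6,7,8,9,10} 16
  8 to go: {3,4,5,6,7,8,9,10} 22
  9 to go: {2,3,4,5,6,7,8,9,10} 22
  if 0:z drops first: 22 orders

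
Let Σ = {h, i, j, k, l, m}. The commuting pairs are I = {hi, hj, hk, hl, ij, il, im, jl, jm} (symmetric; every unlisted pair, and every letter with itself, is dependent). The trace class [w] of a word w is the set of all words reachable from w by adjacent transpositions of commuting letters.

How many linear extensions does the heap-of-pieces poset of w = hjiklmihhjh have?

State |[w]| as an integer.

piece 0:h — minimal
piece 1:j — minimal
piece 2:i — minimal
piece 3:k rests on {1:j, 2:i}
piece 4:l rests on {3:k}
piece 5:m rests on {0:h, 4:l}
piece 6:i rests on {3:k}
piece 7:h rests on {5:m}
piece 8:h rests on {7:h}
piece 9:j rests on {3:k}
piece 10:h rests on {8:h}
minimal pieces: {0:h, 1:j, 2:i}
ways to finish when only these pieces remain (= sum over removing one remaining piece with nothing left below it):
  1 left: {6}→1  {9}→1  {10}→1
  2 left: {6,9}→2  {6,10}→2  {8,10}→1  {9,10}→2
  3 left: {6,8,10}→3  {6,9,10}→6  {7,8,10}→1  {8,9,10}→3
  4 left: {5,7,8,10}→1  {6,7,8,10}→4  {6,8,9,10}→12  {7,8,9,10}→4
  5 left: {0,5,7,8,10}→1  {4,5,7,8,10}→1  {5,6,7,8,10}→5  {5,7,8,9,10}→5  {6,7,8,9,10}→20
  6 left: {0,4,5,7,8,10}→2  {0,5,6,7,8,10}→6  {0,5,7,8,9,10}→6  {4,5,6,7,8,10}→6  {4,5,7,8,9,10}→6  {5,6,7,8,9,10}→30
  7 left: {0,4,5,6,7,8,10}→14  {0,4,5,7,8,9,10}→14  {0,5,6,7,8,9,10}→42  {4,5,6,7,8,9,10}→42
  8 left: {0,4,5,6,7,8,9,10}→112  {3,4,5,6,7,8,9,10}→42
  9 left: {0,3,4,5,6,7,8,9,10}→154  {1,3,4,5,6,7,8,9,10}→42  {2,3,4,5,6,7,8,9,10}→42
  placing 0:h first → 84 extensions
  placing 1:j first → 196 extensions
  placing 2:i first → 196 extensions
total linear extensions = 476

476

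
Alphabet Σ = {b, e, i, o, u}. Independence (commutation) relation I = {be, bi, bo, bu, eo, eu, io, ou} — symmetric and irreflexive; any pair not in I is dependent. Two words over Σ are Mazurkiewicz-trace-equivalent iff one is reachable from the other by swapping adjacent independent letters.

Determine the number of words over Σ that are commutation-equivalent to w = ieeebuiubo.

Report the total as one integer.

1440

#0=i has no predecessor
#1=e depends on [0:i]
#2=e depends on [1:e]
#3=e depends on [2:e]
#4=b has no predecessor
#5=u depends on [0:i]
#6=i depends on [3:e, 5:u]
#7=u depends on [6:i]
#8=b depends on [4:b]
#9=o has no predecessor
sources: [0:i, 4:b, 9:o]
N(rest) = Σ N(rest − s) over sources s of rest; N(one piece) = 1:
  size 1 → [7]=1  [8]=1  [9]=1
  size 2 → [4,8]=1  [6,7]=1  [7,8]=2  [7,9]=2  [8,9]=2
  size 3 → [3,6,7]=1  [4,7,8]=3  [4,8,9]=3  [5,6,7]=1  [6,7,8]=3  [6,7,9]=3  [7,8,9]=6
  size 4 → [2,3,6,7]=1  [3,5,6,7]=2  [3,6,7,8]=4  [3,6,7,9]=4  [4,6,7,8]=6  [4,7,8,9]=12  [5,6,7,8]=4  [5,6,7,9]=4  [6,7,8,9]=12
  size 5 → [1,2,3,6,7]=1  [2,3,5,6,7]=3  [2,3,6,7,8]=5  [2,3,6,7,9]=5  [3,4,6,7,8]=10  [3,5,6,7,8]=10  [3,5,6,7,9]=10  [3,6,7,8,9]=20  [4,5,6,7,8]=10  [4,6,7,8,9]=30  [5,6,7,8,9]=20
  size 6 → [1,2,3,5,6,7]=4  [1,2,3,6,7,8]=6  [1,2,3,6,7,9]=6  [2,3,4,6,7,8]=15  [2,3,5,6,7,8]=18  [2,3,5,6,7,9]=18  [2,3,6,7,8,9]=30  [3,4,5,6,7,8]=30  [3,4,6,7,8,9]=60  [3,5,6,7,8,9]=60  [4,5,6,7,8,9]=60
  size 7 → [0,1,2,3,5,6,7]=4  [1,2,3,4,6,7,8]=21  [1,2,3,5,6,7,8]=28  [1,2,3,5,6,7,9]=28  [1,2,3,6,7,8,9]=42  [2,3,4,5,6,7,8]=63  [2,3,4,6,7,8,9]=105  [2,3,5,6,7,8,9]=126  [3,4,5,6,7,8,9]=210
  size 8 → [0,1,2,3,5,6,7,8]=32  [0,1,2,3,5,6,7,9]=32  [1,2,3,4,5,6,7,8]=112  [1,2,3,4,6,7,8,9]=168  [1,2,3,5,6,7,8,9]=224  [2,3,4,5,6,7,8,9]=504
  first=0(i) contributes 1008
  first=4(b) contributes 288
  first=9(o) contributes 144
|[w]| = 1440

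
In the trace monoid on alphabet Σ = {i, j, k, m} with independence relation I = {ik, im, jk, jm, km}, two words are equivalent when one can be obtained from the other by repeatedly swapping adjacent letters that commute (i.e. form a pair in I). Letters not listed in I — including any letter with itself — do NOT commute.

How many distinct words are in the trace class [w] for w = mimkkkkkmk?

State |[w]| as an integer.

#0=m has no predecessor
#1=i has no predecessor
#2=m depends on [0:m]
#3=k has no predecessor
#4=k depends on [3:k]
#5=k depends on [4:k]
#6=k depends on [5:k]
#7=k depends on [6:k]
#8=m depends on [2:m]
#9=k depends on [7:k]
sources: [0:m, 1:i, 3:k]
N(rest) = Σ N(rest − s) over sources s of rest; N(one piece) = 1:
  size 1 → [1]=1  [8]=1  [9]=1
  size 2 → [1,8]=2  [1,9]=2  [2,8]=1  [7,9]=1  [8,9]=2
  size 3 → [0,2,8]=1  [1,2,8]=3  [1,7,9]=3  [1,8,9]=6  [2,8,9]=3  [6,7,9]=1  [7,8,9]=3
  size 4 → [0,1,2,8]=4  [0,2,8,9]=4  [1,2,8,9]=12  [1,6,7,9]=4  [1,7,8,9]=12  [2,7,8,9]=6  [5,6,7,9]=1  [6,7,8,9]=4
  size 5 → [0,1,2,8,9]=20  [0,2,7,8,9]=10  [1,2,7,8,9]=30  [1,5,6,7,9]=5  [1,6,7,8,9]=20  [2,6,7,8,9]=10  [4,5,6,7,9]=1  [5,6,7,8,9]=5
  size 6 → [0,1,2,7,8,9]=60  [0,2,6,7,8,9]=20  [1,2,6,7,8,9]=60  [1,4,5,6,7,9]=6  [1,5,6,7,8,9]=30  [2,5,6,7,8,9]=15  [3,4,5,6,7,9]=1  [4,5,6,7,8,9]=6
  size 7 → [0,1,2,6,7,8,9]=140  [0,2,5,6,7,8,9]=35  [1,2,5,6,7,8,9]=105  [1,3,4,5,6,7,9]=7  [1,4,5,6,7,8,9]=42  [2,4,5,6,7,8,9]=21  [3,4,5,6,7,8,9]=7
  size 8 → [0,1,2,5,6,7,8,9]=280  [0,2,4,5,6,7,8,9]=56  [1,2,4,5,6,7,8,9]=168  [1,3,4,5,6,7,8,9]=56  [2,3,4,5,6,7,8,9]=28
  first=0(m) contributes 252
  first=1(i) contributes 84
  first=3(k) contributes 504
|[w]| = 840

840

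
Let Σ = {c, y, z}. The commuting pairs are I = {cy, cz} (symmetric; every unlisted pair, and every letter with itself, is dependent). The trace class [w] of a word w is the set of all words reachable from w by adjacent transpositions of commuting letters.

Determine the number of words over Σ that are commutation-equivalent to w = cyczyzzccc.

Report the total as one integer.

#0=c has no predecessor
#1=y has no predecessor
#2=c depends on [0:c]
#3=z depends on [1:y]
#4=y depends on [3:z]
#5=z depends on [4:y]
#6=z depends on [5:z]
#7=c depends on [2:c]
#8=c depends on [7:c]
#9=c depends on [8:c]
sources: [0:c, 1:y]
N(rest) = Σ N(rest − s) over sources s of rest; N(one piece) = 1:
  size 1 → [6]=1  [9]=1
  size 2 → [5,6]=1  [6,9]=2  [8,9]=1
  size 3 → [4,5,6]=1  [5,6,9]=3  [6,8,9]=3  [7,8,9]=1
  size 4 → [2,7,8,9]=1  [3,4,5,6]=1  [4,5,6,9]=4  [5,6,8,9]=6  [6,7,8,9]=4
  size 5 → [0,2,7,8,9]=1  [1,3,4,5,6]=1  [2,6,7,8,9]=5  [3,4,5,6,9]=5  [4,5,6,8,9]=10  [5,6,7,8,9]=10
  size 6 → [0,2,6,7,8,9]=6  [1,3,4,5,6,9]=6  [2,5,6,7,8,9]=15  [3,4,5,6,8,9]=15  [4,5,6,7,8,9]=20
  size 7 → [0,2,5,6,7,8,9]=21  [1,3,4,5,6,8,9]=21  [2,4,5,6,7,8,9]=35  [3,4,5,6,7,8,9]=35
  size 8 → [0,2,4,5,6,7,8,9]=56  [1,3,4,5,6,7,8,9]=56  [2,3,4,5,6,7,8,9]=70
  first=0(c) contributes 126
  first=1(y) contributes 126
|[w]| = 252

252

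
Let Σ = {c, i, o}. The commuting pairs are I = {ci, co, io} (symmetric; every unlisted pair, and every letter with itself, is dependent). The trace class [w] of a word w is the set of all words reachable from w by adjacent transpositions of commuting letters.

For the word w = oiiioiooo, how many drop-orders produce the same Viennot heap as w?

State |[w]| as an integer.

126

#0=o has no predecessor
#1=i has no predecessor
#2=i depends on [1:i]
#3=i depends on [2:i]
#4=o depends on [0:o]
#5=i depends on [3:i]
#6=o depends on [4:o]
#7=o depends on [6:o]
#8=o depends on [7:o]
sources: [0:o, 1:i]
N(rest) = Σ N(rest − s) over sources s of rest; N(one piece) = 1:
  size 1 → [5]=1  [8]=1
  size 2 → [3,5]=1  [5,8]=2  [7,8]=1
  size 3 → [2,3,5]=1  [3,5,8]=3  [5,7,8]=3  [6,7,8]=1
  size 4 → [1,2,3,5]=1  [2,3,5,8]=4  [3,5,7,8]=6  [4,6,7,8]=1  [5,6,7,8]=4
  size 5 → [0,4,6,7,8]=1  [1,2,3,5,8]=5  [2,3,5,7,8]=10  [3,5,6,7,8]=10  [4,5,6,7,8]=5
  size 6 → [0,4,5,6,7,8]=6  [1,2,3,5,7,8]=15  [2,3,5,6,7,8]=20  [3,4,5,6,7,8]=15
  size 7 → [0,3,4,5,6,7,8]=21  [1,2,3,5,6,7,8]=35  [2,3,4,5,6,7,8]=35
  first=0(o) contributes 70
  first=1(i) contributes 56
|[w]| = 126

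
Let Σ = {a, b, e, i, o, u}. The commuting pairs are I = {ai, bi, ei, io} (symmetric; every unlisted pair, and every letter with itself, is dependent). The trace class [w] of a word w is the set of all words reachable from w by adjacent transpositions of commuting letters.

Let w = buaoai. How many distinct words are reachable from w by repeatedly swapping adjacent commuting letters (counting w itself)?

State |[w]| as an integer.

piece 0:b — minimal
piece 1:u rests on {0:b}
piece 2:a rests on {1:u}
piece 3:o rests on {2:a}
piece 4:a rests on {3:o}
piece 5:i rests on {1:u}
minimal pieces: {0:b}
ways to finish when only these pieces remain (= sum over removing one remaining piece with nothing left below it):
  1 left: {4}→1  {5}→1
  2 left: {3,4}→1  {4,5}→2
  3 left: {2,3,4}→1  {3,4,5}→3
  4 left: {2,3,4,5}→4
  placing 0:b first → 4 extensions

4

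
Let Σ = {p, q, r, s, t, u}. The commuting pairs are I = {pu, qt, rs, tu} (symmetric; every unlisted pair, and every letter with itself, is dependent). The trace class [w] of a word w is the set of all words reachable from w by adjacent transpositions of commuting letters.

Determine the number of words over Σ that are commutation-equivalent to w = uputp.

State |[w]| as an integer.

10

#0=u has no predecessor
#1=p has no predecessor
#2=u depends on [0:u]
#3=t depends on [1:p]
#4=p depends on [3:t]
sources: [0:u, 1:p]
N(rest) = Σ N(rest − s) over sources s of rest; N(one piece) = 1:
  size 1 → [2]=1  [4]=1
  size 2 → [0,2]=1  [2,4]=2  [3,4]=1
  size 3 → [0,2,4]=3  [1,3,4]=1  [2,3,4]=3
  first=0(u) contributes 4
  first=1(p) contributes 6
|[w]| = 10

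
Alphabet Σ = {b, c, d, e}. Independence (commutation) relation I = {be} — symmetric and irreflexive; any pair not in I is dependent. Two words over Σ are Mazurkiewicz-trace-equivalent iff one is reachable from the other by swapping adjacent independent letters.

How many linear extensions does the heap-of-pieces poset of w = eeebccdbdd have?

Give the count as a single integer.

0(e) covers ∅
1(e) covers 0:e
2(e) covers 1:e
3(b) covers ∅
4(c) covers 2:e, 3:b
5(c) covers 4:c
6(d) covers 5:c
7(b) covers 6:d
8(d) covers 7:b
9(d) covers 8:d
floor of heap: 0:e, 3:b
completions by unplaced set U, small U first (add the entries for U minus each lowest piece of U):
  |U|=1: {9}:1
  |U|=2: {8,9}:1
  |U|=3: {7,8,9}:1
  |U|=4: {6,7,8,9}:1
  |U|=5: {5,6,7,8,9}:1
  |U|=6: {4,5,6,7,8,9}:1
  |U|=7: {2,4,5,6,7,8,9}:1  {3,4,5,6,7,8,9}:1
  |U|=8: {1,2,4,5,6,7,8,9}:1  {2,3,4,5,6,7,8,9}:2
  start at 0(e): 3
  start at 3(b): 1
sum over floor = 4

4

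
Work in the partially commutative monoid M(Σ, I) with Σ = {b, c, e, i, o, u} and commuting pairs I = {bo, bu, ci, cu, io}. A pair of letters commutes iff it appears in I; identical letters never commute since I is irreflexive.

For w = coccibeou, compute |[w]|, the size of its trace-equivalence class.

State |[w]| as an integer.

#0=c has no predecessor
#1=o depends on [0:c]
#2=c depends on [1:o]
#3=c depends on [2:c]
#4=i has no predecessor
#5=b depends on [3:c, 4:i]
#6=e depends on [5:b]
#7=o depends on [6:e]
#8=u depends on [7:o]
sources: [0:c, 4:i]
N(rest) = Σ N(rest − s) over sources s of rest; N(one piece) = 1:
  size 1 → [8]=1
  size 2 → [7,8]=1
  size 3 → [6,7,8]=1
  size 4 → [5,6,7,8]=1
  size 5 → [3,5,6,7,8]=1  [4,5,6,7,8]=1
  size 6 → [2,3,5,6,7,8]=1  [3,4,5,6,7,8]=2
  size 7 → [1,2,3,5,6,7,8]=1  [2,3,4,5,6,7,8]=3
  first=0(c) contributes 4
  first=4(i) contributes 1
|[w]| = 5

5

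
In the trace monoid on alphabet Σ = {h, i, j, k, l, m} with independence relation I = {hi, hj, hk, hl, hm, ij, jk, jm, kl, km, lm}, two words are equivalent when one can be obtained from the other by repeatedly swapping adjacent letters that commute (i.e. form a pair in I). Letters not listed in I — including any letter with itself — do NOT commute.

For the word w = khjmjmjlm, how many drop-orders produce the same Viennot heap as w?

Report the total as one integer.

0(k) covers ∅
1(h) covers ∅
2(j) covers ∅
3(m) covers ∅
4(j) covers 2:j
5(m) covers 3:m
6(j) covers 4:j
7(l) covers 6:j
8(m) covers 5:m
floor of heap: 0:k, 1:h, 2:j, 3:m
completions by unplaced set U, small U first (add the entries for U minus each lowest piece of U):
  |U|=1: {0}:1  {1}:1  {7}:1  {8}:1
  |U|=2: {0,1}:2  {0,7}:2  {0,8}:2  {1,7}:2  {1,8}:2  {5,8}:1  {6,7}:1  {7,8}:2
  |U|=3: {0,1,7}:6  {0,1,8}:6  {0,5,8}:3  {0,6,7}:3  {0,7,8}:6  {1,5,8}:3  {1,6,7}:3  {1,7,8}:6  {3,5,8}:1  {4,6,7}:1  {5,7,8}:3  {6,7,8}:3
  |U|=4: {0,1,5,8}:12  {0,1,6,7}:12  {0,1,7,8}:24  {0,3,5,8}:4  {0,4,6,7}:4  {0,5,7,8}:12  {0,6,7,8}:12  {1,3,5,8}:4  {1,4,6,7}:4  {1,5,7,8}:12  {1,6,7,8}:12  {2,4,6,7}:1  {3,5,7,8}:4  {4,6,7,8}:4  {5,6,7,8}:6
  |U|=5: {0,1,3,5,8}:20  {0,1,4,6,7}:20  {0,1,5,7,8}:60  {0,1,6,7,8}:60  {0,2,4,6,7}:5  {0,3,5,7,8}:20  {0,4,6,7,8}:20  {0,5,6,7,8}:30  {1,2,4,6,7}:5  {1,3,5,7,8}:20  {1,4,6,7,8}:20  {1,5,6,7,8}:30  {2,4,6,7,8}:5  {3,5,6,7,8}:10  {4,5,6,7,8}:10
  |U|=6: {0,1,2,4,6,7}:30  {0,1,3,5,7,8}:120  {0,1,4,6,7,8}:120  {0,1,5,6,7,8}:180  {0,2,4,6,7,8}:30  {0,3,5,6,7,8}:60  {0,4,5,6,7,8}:60  {1,2,4,6,7,8}:30  {1,3,5,6,7,8}:60  {1,4,5,6,7,8}:60  {2,4,5,6,7,8}:15  {3,4,5,6,7,8}:20
  |U|=7: {0,1,2,4,6,7,8}:210  {0,1,3,5,6,7,8}:420  {0,1,4,5,6,7,8}:420  {0,2,4,5,6,7,8}:105  {0,3,4,5,6,7,8}:140  {1,2,4,5,6,7,8}:105  {1,3,4,5,6,7,8}:140  {2,3,4,5,6,7,8}:35
  start at 0(k): 280
  start at 1(h): 280
  start at 2(j): 1120
  start at 3(m): 840
sum over floor = 2520

2520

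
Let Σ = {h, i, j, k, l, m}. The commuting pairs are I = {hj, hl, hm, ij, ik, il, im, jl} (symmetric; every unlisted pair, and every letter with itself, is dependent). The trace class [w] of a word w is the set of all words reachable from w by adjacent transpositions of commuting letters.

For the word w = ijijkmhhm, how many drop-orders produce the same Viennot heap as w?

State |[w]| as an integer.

81

0(i) covers ∅
1(j) covers ∅
2(i) covers 0:i
3(j) covers 1:j
4(k) covers 3:j
5(m) covers 4:k
6(h) covers 2:i, 4:k
7(h) covers 6:h
8(m) covers 5:m
floor of heap: 0:i, 1:j
completions by unplaced set U, small U first (add the entries for U minus each lowest piece of U):
  |U|=1: {7}:1  {8}:1
  |U|=2: {5,8}:1  {6,7}:1  {7,8}:2
  |U|=3: {2,6,7}:1  {5,7,8}:3  {6,7,8}:3
  |U|=4: {0,2,6,7}:1  {2,6,7,8}:4  {5,6,7,8}:6
  |U|=5: {0,2,6,7,8}:5  {2,5,6,7,8}:10  {4,5,6,7,8}:6
  |U|=6: {0,2,5,6,7,8}:15  {2,4,5,6,7,8}:16  {3,4,5,6,7,8}:6
  |U|=7: {0,2,4,5,6,7,8}:31  {1,3,4,5,6,7,8}:6  {2,3,4,5,6,7,8}:22
  start at 0(i): 28
  start at 1(j): 53
sum over floor = 81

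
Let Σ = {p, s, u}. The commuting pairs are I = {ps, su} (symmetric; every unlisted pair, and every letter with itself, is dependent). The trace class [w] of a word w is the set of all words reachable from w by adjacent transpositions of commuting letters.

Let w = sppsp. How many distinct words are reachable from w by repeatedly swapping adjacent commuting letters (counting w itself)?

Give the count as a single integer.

10

piece 0:s — minimal
piece 1:p — minimal
piece 2:p rests on {1:p}
piece 3:s rests on {0:s}
piece 4:p rests on {2:p}
minimal pieces: {0:s, 1:p}
ways to finish when only these pieces remain (= sum over removing one remaining piece with nothing left below it):
  1 left: {3}→1  {4}→1
  2 left: {0,3}→1  {2,4}→1  {3,4}→2
  3 left: {0,3,4}→3  {1,2,4}→1  {2,3,4}→3
  placing 0:s first → 4 extensions
  placing 1:p first → 6 extensions
total linear extensions = 10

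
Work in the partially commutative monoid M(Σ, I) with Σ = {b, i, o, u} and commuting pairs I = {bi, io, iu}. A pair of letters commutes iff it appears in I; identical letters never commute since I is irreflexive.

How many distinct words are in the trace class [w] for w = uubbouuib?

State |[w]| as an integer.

0(u) covers ∅
1(u) covers 0:u
2(b) covers 1:u
3(b) covers 2:b
4(o) covers 3:b
5(u) covers 4:o
6(u) covers 5:u
7(i) covers ∅
8(b) covers 6:u
floor of heap: 0:u, 7:i
completions by unplaced set U, small U first (add the entries for U minus each lowest piece of U):
  |U|=1: {7}:1  {8}:1
  |U|=2: {6,8}:1  {7,8}:2
  |U|=3: {5,6,8}:1  {6,7,8}:3
  |U|=4: {4,5,6,8}:1  {5,6,7,8}:4
  |U|=5: {3,4,5,6,8}:1  {4,5,6,7,8}:5
  |U|=6: {2,3,4,5,6,8}:1  {3,4,5,6,7,8}:6
  |U|=7: {1,2,3,4,5,6,8}:1  {2,3,4,5,6,7,8}:7
  start at 0(u): 8
  start at 7(i): 1
sum over floor = 9

9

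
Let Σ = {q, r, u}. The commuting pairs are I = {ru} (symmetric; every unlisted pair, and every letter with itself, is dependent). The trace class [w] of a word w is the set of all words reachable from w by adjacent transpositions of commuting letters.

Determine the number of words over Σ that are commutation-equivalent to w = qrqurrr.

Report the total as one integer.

4

0(q) covers ∅
1(r) covers 0:q
2(q) covers 1:r
3(u) covers 2:q
4(r) covers 2:q
5(r) covers 4:r
6(r) covers 5:r
floor of heap: 0:q
completions by unplaced set U, small U first (add the entries for U minus each lowest piece of U):
  |U|=1: {3}:1  {6}:1
  |U|=2: {3,6}:2  {5,6}:1
  |U|=3: {3,5,6}:3  {4,5,6}:1
  |U|=4: {3,4,5,6}:4
  |U|=5: {2,3,4,5,6}:4
  start at 0(q): 4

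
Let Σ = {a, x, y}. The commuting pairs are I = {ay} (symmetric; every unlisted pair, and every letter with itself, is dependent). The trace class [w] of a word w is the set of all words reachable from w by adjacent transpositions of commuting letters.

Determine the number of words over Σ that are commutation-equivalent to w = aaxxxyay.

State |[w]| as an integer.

3

drop 0:a onto floor
drop 1:a onto {0:a}
drop 2:x onto {1:a}
drop 3:x onto {2:x}
drop 4:x onto {3:x}
drop 5:y onto {4:x}
drop 6:a onto {4:x}
drop 7:y onto {5:y}
ground layer = {0:a}
drop-orders for the pieces not yet dropped (sum over which currently-grounded one goes next):
  1 to go: {6} 1  {7} 1
  2 to go: {5,7} 1  {6,7} 2
  3 to go: {5,6,7} 3
  4 to go: {4,5,6,7} 3
  5 to go: {3,4,5,6,7} 3
  6 to go: {2,3,4,5,6,7} 3
  if 0:a drops first: 3 orders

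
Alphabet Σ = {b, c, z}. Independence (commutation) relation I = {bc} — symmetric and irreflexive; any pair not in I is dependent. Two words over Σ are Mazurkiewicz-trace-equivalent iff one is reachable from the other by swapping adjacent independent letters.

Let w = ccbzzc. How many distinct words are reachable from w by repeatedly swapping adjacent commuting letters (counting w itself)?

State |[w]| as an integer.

3

#0=c has no predecessor
#1=c depends on [0:c]
#2=b has no predecessor
#3=z depends on [1:c, 2:b]
#4=z depends on [3:z]
#5=c depends on [4:z]
sources: [0:c, 2:b]
N(rest) = Σ N(rest − s) over sources s of rest; N(one piece) = 1:
  size 1 → [5]=1
  size 2 → [4,5]=1
  size 3 → [3,4,5]=1
  size 4 → [1,3,4,5]=1  [2,3,4,5]=1
  first=0(c) contributes 2
  first=2(b) contributes 1
|[w]| = 3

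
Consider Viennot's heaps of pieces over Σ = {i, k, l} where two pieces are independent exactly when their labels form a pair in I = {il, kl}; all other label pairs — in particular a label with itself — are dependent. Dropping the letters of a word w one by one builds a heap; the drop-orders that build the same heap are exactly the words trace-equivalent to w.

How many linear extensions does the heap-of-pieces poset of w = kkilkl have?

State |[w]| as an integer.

piece 0:k — minimal
piece 1:k rests on {0:k}
piece 2:i rests on {1:k}
piece 3:l — minimal
piece 4:k rests on {2:i}
piece 5:l rests on {3:l}
minimal pieces: {0:k, 3:l}
ways to finish when only these pieces remain (= sum over removing one remaining piece with nothing left below it):
  1 left: {4}→1  {5}→1
  2 left: {2,4}→1  {3,5}→1  {4,5}→2
  3 left: {1,2,4}→1  {2,4,5}→3  {3,4,5}→3
  4 left: {0,1,2,4}→1  {1,2,4,5}→4  {2,3,4,5}→6
  placing 0:k first → 10 extensions
  placing 3:l first → 5 extensions
total linear extensions = 15

15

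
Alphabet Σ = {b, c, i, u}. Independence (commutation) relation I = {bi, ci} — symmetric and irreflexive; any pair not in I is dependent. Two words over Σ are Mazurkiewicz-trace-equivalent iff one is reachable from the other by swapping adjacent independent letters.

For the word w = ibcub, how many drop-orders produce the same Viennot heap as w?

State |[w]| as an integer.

piece 0:i — minimal
piece 1:b — minimal
piece 2:c rests on {1:b}
piece 3:u rests on {0:i, 2:c}
piece 4:b rests on {3:u}
minimal pieces: {0:i, 1:b}
ways to finish when only these pieces remain (= sum over removing one remaining piece with nothing left below it):
  1 left: {4}→1
  2 left: {3,4}→1
  3 left: {0,3,4}→1  {2,3,4}→1
  placing 0:i first → 1 extensions
  placing 1:b first → 2 extensions
total linear extensions = 3

3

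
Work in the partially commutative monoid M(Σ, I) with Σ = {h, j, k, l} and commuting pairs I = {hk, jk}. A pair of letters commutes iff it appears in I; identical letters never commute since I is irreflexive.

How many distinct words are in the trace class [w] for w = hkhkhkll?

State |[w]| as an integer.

20

#0=h has no predecessor
#1=k has no predecessor
#2=h depends on [0:h]
#3=k depends on [1:k]
#4=h depends on [2:h]
#5=k depends on [3:k]
#6=l depends on [4:h, 5:k]
#7=l depends on [6:l]
sources: [0:h, 1:k]
N(rest) = Σ N(rest − s) over sources s of rest; N(one piece) = 1:
  size 1 → [7]=1
  size 2 → [6,7]=1
  size 3 → [4,6,7]=1  [5,6,7]=1
  size 4 → [2,4,6,7]=1  [3,5,6,7]=1  [4,5,6,7]=2
  size 5 → [0,2,4,6,7]=1  [1,3,5,6,7]=1  [2,4,5,6,7]=3  [3,4,5,6,7]=3
  size 6 → [0,2,4,5,6,7]=4  [1,3,4,5,6,7]=4  [2,3,4,5,6,7]=6
  first=0(h) contributes 10
  first=1(k) contributes 10
|[w]| = 20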